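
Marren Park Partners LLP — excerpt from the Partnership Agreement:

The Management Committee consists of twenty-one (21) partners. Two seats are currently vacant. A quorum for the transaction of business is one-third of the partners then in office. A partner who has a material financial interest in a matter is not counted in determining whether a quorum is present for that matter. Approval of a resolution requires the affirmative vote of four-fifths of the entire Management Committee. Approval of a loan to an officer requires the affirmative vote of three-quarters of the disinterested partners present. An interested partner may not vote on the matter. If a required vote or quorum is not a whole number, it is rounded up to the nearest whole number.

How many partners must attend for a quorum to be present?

1/3 of 19 = 6.33, rounded up to 7.

7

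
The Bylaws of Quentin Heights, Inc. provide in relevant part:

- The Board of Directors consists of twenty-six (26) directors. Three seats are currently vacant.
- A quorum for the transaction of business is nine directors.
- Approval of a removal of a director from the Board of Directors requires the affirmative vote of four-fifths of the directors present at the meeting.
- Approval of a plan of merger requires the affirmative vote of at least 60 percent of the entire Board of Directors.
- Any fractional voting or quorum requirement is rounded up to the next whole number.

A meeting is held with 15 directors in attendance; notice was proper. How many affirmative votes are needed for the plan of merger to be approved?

16

The plan of merger requires three-fifths of the entire Board of Directors (26).
3/5 of 26 = 15.60, rounded up to 16.
(Only 15 can vote, so the plan of merger cannot pass at this meeting, but the required vote is still 16.)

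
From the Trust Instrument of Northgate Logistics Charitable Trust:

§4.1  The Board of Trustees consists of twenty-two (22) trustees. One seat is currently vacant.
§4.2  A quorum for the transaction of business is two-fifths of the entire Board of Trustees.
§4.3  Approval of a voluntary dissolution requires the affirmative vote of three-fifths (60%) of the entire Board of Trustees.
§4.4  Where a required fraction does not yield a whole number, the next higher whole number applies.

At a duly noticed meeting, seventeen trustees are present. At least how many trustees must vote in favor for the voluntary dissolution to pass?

14

The voluntary dissolution requires three-fifths of the entire Board of Trustees (22).
3/5 of 22 = 13.20, rounded up to 14.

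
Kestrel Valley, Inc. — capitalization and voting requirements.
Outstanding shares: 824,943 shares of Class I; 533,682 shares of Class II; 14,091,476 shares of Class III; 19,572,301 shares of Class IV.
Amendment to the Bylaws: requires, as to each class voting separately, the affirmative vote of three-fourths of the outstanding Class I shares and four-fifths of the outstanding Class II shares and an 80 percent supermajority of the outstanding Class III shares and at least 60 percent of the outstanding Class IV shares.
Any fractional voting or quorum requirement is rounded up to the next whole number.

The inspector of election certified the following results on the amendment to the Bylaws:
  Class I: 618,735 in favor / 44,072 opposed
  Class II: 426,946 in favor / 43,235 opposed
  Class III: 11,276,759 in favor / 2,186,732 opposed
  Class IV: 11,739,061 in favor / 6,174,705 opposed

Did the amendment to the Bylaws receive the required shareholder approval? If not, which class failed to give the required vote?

Not approved — the Class IV shares did not give the required vote.

Class I: 3/4 of 824943 = 618707.25, rounded up to 618708; 618,708 required, 618,735 in favor — approved.
Class II: 4/5 of 533682 = 426945.60, rounded up to 426946; 426,946 required, 426,946 in favor — approved.
Class III: 4/5 of 14091476 = 11273180.80, rounded up to 11273181; 11,273,181 required, 11,276,759 in favor — approved.
Class IV: 3/5 of 19572301 = 11743380.60, rounded up to 11743381; 11,743,381 required, 11,739,061 in favor — not approved.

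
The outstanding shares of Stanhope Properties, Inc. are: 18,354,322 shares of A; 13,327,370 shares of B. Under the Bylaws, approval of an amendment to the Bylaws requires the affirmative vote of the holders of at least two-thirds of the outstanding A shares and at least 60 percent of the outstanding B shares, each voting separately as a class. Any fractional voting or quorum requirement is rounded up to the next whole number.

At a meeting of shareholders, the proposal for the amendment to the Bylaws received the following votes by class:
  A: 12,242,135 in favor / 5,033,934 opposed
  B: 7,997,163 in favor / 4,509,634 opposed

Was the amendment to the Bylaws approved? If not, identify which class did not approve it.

Approved — every class gave the required vote.

A: 2/3 of 18354322 = 12236214.67, rounded up to 12236215; 12,236,215 required, 12,242,135 in favor — approved.
B: 3/5 of 13327370 = 7996422; 7,996,422 required, 7,997,163 in favor — approved.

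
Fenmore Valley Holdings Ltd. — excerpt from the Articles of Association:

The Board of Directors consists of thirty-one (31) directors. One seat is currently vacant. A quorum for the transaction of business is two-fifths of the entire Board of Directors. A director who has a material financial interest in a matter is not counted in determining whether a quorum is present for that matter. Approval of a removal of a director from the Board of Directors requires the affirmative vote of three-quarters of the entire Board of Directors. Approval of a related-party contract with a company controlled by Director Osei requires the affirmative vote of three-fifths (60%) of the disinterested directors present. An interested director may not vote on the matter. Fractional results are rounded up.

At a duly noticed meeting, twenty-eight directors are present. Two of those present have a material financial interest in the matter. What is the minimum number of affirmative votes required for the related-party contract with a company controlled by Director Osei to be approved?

The related-party contract with a company controlled by Director Osei requires three-fifths of the disinterested directors present (28 − 2 = 26).
3/5 of 26 = 15.60, rounded up to 16.

16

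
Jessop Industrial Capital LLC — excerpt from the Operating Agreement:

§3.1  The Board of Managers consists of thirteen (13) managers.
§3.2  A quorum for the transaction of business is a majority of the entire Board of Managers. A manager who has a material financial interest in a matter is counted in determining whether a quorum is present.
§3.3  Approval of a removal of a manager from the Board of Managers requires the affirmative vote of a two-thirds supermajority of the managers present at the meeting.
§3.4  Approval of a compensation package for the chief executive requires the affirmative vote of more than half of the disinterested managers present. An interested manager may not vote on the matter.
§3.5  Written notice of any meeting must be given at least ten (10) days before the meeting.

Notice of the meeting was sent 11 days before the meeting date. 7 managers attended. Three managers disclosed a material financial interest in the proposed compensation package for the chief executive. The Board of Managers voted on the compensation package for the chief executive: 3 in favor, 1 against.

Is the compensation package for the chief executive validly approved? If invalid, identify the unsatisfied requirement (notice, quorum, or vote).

Valid — all requirements satisfied.

Notice: 11 days given; 10 required (11 ≥ 10). Satisfied.
Quorum: 7 present (interested managers count toward quorum); quorum is 7. Satisfied.
Vote: the compensation package for the chief executive requires a majority of the disinterested managers present (7 − 3 = 4). A majority of 4 is 3, so 3 affirmative votes are needed; 3 voted in favor. Satisfied.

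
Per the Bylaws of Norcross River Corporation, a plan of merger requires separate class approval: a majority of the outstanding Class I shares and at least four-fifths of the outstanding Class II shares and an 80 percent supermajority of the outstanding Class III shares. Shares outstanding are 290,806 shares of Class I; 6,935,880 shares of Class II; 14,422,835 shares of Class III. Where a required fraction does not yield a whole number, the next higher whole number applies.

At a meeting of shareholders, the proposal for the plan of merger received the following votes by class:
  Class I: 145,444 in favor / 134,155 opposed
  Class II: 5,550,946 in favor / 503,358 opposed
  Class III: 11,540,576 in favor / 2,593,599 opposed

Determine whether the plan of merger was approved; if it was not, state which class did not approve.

Class I: a majority of 290806 is 145404; 145,404 required, 145,444 in favor — approved.
Class II: 4/5 of 6935880 = 5548704; 5,548,704 required, 5,550,946 in favor — approved.
Class III: 4/5 of 14422835 = 11538268; 11,538,268 required, 11,540,576 in favor — approved.

Approved — every class gave the required vote.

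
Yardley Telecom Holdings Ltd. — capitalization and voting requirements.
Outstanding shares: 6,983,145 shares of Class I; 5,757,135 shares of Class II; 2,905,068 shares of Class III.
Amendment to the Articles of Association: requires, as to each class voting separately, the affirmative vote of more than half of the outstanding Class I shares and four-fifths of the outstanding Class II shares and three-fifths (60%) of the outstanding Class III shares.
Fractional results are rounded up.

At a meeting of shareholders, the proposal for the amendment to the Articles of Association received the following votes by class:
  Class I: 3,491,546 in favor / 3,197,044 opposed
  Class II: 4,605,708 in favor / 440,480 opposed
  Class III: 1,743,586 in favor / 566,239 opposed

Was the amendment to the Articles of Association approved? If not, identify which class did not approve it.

Not approved — the Class I shares did not give the required vote.

Class I: a majority of 6983145 is 3491573; 3,491,573 required, 3,491,546 in favor — not approved.
Class II: 4/5 of 5757135 = 4605708; 4,605,708 required, 4,605,708 in favor — approved.
Class III: 3/5 of 2905068 = 1743040.80, rounded up to 1743041; 1,743,041 required, 1,743,586 in favor — approved.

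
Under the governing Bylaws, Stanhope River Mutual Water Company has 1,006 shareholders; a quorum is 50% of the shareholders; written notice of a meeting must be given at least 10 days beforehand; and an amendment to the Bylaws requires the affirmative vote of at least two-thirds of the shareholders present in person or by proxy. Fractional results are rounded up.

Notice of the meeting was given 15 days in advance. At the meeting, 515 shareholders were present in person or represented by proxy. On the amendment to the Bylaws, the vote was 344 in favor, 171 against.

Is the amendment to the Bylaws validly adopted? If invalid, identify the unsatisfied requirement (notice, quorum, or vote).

Valid — all requirements satisfied.

Notice: 15 days given; 10 required. Satisfied.
Quorum: 50% of 1,006 = 503; 515 present. Satisfied.
Vote: requires two-thirds of those present (515); 2/3 of 515 = 343.33, rounded up to 344, so 344 needed; 344 in favor. Satisfied.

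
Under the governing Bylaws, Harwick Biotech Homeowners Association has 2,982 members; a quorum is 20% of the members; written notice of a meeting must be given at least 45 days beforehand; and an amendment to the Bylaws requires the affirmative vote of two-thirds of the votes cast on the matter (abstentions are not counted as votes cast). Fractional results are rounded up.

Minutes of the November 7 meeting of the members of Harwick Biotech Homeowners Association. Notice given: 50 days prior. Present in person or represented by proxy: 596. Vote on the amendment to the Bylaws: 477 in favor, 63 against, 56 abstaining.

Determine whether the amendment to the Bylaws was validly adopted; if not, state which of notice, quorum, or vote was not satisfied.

Notice: 50 days given; 45 required. Satisfied.
Quorum: 20% of 2,982 = 596.40, rounded up to 597; 596 present. Not satisfied.
Vote: requires two-thirds of the votes cast (596 − 56 abstaining = 540); 2/3 of 540 = 360, so 360 needed; 477 in favor. Satisfied.

Invalid — quorum requirement not satisfied.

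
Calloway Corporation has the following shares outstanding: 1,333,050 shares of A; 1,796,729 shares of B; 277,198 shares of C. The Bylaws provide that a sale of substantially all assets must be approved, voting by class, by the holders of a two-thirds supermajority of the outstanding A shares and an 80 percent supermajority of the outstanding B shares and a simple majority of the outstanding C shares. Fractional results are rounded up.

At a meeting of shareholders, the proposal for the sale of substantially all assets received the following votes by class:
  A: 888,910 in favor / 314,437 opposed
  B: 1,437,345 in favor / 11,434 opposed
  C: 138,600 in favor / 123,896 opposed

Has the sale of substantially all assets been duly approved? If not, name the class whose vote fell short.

Not approved — the B shares did not give the required vote.

A: 2/3 of 1333050 = 888700; 888,700 required, 888,910 in favor — approved.
B: 4/5 of 1796729 = 1437383.20, rounded up to 1437384; 1,437,384 required, 1,437,345 in favor — not approved.
C: a majority of 277198 is 138600; 138,600 required, 138,600 in favor — approved.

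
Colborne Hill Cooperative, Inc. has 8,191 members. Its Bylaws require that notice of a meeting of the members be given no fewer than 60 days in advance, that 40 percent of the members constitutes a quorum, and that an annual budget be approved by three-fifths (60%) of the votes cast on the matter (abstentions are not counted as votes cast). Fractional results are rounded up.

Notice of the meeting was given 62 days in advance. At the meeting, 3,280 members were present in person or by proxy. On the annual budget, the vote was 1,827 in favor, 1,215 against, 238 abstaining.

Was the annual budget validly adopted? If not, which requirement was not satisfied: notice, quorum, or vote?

Notice: 62 days given; 60 required. Satisfied.
Quorum: 40% of 8,191 = 3,276.40, rounded up to 3,277; 3,280 present. Satisfied.
Vote: requires three-fifths of the votes cast (3,280 − 238 abstaining = 3,042); 3/5 of 3042 = 1825.20, rounded up to 1826, so 1,826 needed; 1,827 in favor. Satisfied.

Valid — all requirements satisfied.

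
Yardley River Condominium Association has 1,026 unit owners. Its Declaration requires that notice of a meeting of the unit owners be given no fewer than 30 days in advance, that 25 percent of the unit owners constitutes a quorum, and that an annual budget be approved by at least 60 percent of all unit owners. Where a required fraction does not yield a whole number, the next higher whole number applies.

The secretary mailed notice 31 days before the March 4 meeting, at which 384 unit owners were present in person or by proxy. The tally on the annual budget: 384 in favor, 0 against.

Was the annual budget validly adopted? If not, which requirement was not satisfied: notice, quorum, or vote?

Invalid — vote requirement not satisfied.

Notice: 31 days given; 30 required. Satisfied.
Quorum: 25% of 1,026 = 256.50, rounded up to 257; 384 present. Satisfied.
Vote: requires three-fifths of all unit owners (1,026); 3/5 of 1026 = 615.60, rounded up to 616, so 616 needed; 384 in favor. Not satisfied.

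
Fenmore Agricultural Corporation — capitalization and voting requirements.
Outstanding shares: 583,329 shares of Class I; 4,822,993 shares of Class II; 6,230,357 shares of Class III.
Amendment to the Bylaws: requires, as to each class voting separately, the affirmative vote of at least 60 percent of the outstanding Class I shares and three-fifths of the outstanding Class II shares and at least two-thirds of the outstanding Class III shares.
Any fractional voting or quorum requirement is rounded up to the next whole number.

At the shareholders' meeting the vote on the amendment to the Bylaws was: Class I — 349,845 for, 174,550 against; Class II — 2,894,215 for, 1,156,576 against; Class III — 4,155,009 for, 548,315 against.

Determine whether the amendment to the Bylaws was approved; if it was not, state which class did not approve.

Not approved — the Class I shares did not give the required vote.

Class I: 3/5 of 583329 = 349997.40, rounded up to 349998; 349,998 required, 349,845 in favor — not approved.
Class II: 3/5 of 4822993 = 2893795.80, rounded up to 2893796; 2,893,796 required, 2,894,215 in favor — approved.
Class III: 2/3 of 6230357 = 4153571.33, rounded up to 4153572; 4,153,572 required, 4,155,009 in favor — approved.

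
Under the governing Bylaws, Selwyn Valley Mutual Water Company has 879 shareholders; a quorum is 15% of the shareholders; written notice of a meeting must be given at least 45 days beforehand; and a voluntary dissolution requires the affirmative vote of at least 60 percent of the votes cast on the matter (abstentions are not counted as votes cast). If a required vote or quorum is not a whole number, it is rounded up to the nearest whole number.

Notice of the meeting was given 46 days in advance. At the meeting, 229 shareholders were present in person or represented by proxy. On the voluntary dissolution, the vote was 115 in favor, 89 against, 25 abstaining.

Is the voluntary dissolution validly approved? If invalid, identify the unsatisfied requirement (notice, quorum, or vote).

Invalid — vote requirement not satisfied.

Notice: 46 days given; 45 required. Satisfied.
Quorum: 15% of 879 = 131.85, rounded up to 132; 229 present. Satisfied.
Vote: requires three-fifths of the votes cast (229 − 25 abstaining = 204); 3/5 of 204 = 122.40, rounded up to 123, so 123 needed; 115 in favor. Not satisfied.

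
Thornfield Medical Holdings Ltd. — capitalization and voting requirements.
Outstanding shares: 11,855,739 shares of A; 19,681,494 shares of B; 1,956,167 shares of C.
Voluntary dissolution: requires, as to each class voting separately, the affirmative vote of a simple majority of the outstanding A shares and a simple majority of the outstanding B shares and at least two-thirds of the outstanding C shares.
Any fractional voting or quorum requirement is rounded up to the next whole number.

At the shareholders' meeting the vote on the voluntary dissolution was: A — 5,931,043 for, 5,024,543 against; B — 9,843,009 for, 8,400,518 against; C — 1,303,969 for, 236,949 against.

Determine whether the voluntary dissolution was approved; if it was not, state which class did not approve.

A: a majority of 11855739 is 5927870; 5,927,870 required, 5,931,043 in favor — approved.
B: a majority of 19681494 is 9840748; 9,840,748 required, 9,843,009 in favor — approved.
C: 2/3 of 1956167 = 1304111.33, rounded up to 1304112; 1,304,112 required, 1,303,969 in favor — not approved.

Not approved — the C shares did not give the required vote.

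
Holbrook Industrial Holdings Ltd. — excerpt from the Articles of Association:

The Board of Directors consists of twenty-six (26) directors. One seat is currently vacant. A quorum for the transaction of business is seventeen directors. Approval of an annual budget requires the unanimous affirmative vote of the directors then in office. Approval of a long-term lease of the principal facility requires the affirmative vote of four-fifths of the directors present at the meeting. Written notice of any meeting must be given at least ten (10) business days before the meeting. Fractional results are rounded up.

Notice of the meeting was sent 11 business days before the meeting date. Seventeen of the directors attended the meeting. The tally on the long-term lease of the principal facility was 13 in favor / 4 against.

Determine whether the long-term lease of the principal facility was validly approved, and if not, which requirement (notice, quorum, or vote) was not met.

Invalid — vote requirement not satisfied.

Notice: 11 business days given; 10 required (11 ≥ 10). Satisfied.
Quorum: 17 present; quorum is 17. Satisfied.
Vote: the long-term lease of the principal facility requires four-fifths of the directors present (17). 4/5 of 17 = 13.60, rounded up to 14, so 14 affirmative votes are needed; 13 voted in favor. Not satisfied.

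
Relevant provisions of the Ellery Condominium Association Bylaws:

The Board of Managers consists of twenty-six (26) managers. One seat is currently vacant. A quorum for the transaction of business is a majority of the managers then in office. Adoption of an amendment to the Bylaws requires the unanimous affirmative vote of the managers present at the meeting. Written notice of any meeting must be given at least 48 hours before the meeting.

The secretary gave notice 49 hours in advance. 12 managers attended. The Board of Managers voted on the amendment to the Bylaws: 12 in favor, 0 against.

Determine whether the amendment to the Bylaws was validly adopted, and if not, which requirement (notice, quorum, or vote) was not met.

Notice: 49 hours given; 48 required (49 ≥ 48). Satisfied.
Quorum: 12 present; quorum is 13. Not satisfied.
Vote: the amendment to the Bylaws requires the unanimous vote of the managers present (12). Unanimous means all 12, so 12 affirmative votes are needed; 12 voted in favor. Satisfied. (Moot — without a quorum no business can be validly transacted.)

Invalid — quorum requirement not satisfied.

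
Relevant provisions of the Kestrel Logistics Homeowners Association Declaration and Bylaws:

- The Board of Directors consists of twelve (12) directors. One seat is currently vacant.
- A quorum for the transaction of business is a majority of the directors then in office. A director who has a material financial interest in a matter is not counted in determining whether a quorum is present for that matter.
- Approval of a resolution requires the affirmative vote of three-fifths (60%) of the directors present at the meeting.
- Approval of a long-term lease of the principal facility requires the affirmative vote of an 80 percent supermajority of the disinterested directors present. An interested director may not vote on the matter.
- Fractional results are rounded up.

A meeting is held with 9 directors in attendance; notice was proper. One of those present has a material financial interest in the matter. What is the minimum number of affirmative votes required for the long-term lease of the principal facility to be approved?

7

The long-term lease of the principal facility requires four-fifths of the disinterested directors present (9 − 1 = 8).
4/5 of 8 = 6.40, rounded up to 7.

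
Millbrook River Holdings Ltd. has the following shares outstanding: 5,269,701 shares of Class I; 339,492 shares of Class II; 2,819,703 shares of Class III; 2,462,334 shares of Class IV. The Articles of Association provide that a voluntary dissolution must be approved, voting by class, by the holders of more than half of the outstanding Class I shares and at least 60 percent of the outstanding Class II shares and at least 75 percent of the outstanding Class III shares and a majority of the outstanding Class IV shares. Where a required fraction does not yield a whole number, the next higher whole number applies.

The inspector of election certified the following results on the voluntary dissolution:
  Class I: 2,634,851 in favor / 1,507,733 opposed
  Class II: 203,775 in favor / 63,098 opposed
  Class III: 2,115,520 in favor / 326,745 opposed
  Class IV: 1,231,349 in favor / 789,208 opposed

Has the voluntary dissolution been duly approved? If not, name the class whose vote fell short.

Class I: a majority of 5269701 is 2634851; 2,634,851 required, 2,634,851 in favor — approved.
Class II: 3/5 of 339492 = 203695.20, rounded up to 203696; 203,696 required, 203,775 in favor — approved.
Class III: 3/4 of 2819703 = 2114777.25, rounded up to 2114778; 2,114,778 required, 2,115,520 in favor — approved.
Class IV: a majority of 2462334 is 1231168; 1,231,168 required, 1,231,349 in favor — approved.

Approved — every class gave the required vote.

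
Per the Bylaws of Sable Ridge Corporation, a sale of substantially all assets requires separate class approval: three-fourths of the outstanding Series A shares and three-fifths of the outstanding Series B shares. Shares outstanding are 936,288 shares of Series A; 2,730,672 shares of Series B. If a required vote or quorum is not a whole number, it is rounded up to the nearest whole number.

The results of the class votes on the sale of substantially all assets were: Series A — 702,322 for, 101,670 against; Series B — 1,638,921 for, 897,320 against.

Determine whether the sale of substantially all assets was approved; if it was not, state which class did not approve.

Approved — every class gave the required vote.

Series A: 3/4 of 936288 = 702216; 702,216 required, 702,322 in favor — approved.
Series B: 3/5 of 2730672 = 1638403.20, rounded up to 1638404; 1,638,404 required, 1,638,921 in favor — approved.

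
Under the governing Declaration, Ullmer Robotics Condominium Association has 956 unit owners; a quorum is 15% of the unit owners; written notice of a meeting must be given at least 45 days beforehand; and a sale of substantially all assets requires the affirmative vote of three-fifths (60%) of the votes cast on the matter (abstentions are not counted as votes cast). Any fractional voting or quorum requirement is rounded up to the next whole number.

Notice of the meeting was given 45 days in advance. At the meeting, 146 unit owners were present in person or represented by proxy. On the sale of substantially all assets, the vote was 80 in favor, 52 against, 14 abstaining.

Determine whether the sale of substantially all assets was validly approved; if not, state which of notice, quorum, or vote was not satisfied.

Valid — all requirements satisfied.

Notice: 45 days given; 45 required. Satisfied.
Quorum: 15% of 956 = 143.40, rounded up to 144; 146 present. Satisfied.
Vote: requires three-fifths of the votes cast (146 − 14 abstaining = 132); 3/5 of 132 = 79.20, rounded up to 80, so 80 needed; 80 in favor. Satisfied.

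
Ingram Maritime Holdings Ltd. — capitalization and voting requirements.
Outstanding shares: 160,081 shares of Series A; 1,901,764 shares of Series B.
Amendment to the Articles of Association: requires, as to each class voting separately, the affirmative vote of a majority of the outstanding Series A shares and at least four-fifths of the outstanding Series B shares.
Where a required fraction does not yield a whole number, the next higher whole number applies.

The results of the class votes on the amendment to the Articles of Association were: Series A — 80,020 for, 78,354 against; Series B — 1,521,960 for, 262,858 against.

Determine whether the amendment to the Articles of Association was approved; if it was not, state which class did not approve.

Not approved — the Series A shares did not give the required vote.

Series A: a majority of 160081 is 80041; 80,041 required, 80,020 in favor — not approved.
Series B: 4/5 of 1901764 = 1521411.20, rounded up to 1521412; 1,521,412 required, 1,521,960 in favor — approved.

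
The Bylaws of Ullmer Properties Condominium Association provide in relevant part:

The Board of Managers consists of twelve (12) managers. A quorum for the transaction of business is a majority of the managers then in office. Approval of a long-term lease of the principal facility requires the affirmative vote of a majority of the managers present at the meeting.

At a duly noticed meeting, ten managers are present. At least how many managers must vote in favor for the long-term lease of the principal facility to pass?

6

The long-term lease of the principal facility requires a majority of the managers present (10).
A majority of 10 is 6.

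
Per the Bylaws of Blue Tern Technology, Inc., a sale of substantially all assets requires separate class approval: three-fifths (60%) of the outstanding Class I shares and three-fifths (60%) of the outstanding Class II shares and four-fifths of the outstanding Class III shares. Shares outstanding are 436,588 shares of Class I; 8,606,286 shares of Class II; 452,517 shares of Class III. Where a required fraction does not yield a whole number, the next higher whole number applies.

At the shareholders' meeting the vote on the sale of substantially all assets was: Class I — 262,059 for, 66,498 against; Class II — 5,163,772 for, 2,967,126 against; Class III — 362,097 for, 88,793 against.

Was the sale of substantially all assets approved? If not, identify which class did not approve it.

Class I: 3/5 of 436588 = 261952.80, rounded up to 261953; 261,953 required, 262,059 in favor — approved.
Class II: 3/5 of 8606286 = 5163771.60, rounded up to 5163772; 5,163,772 required, 5,163,772 in favor — approved.
Class III: 4/5 of 452517 = 362013.60, rounded up to 362014; 362,014 required, 362,097 in favor — approved.

Approved — every class gave the required vote.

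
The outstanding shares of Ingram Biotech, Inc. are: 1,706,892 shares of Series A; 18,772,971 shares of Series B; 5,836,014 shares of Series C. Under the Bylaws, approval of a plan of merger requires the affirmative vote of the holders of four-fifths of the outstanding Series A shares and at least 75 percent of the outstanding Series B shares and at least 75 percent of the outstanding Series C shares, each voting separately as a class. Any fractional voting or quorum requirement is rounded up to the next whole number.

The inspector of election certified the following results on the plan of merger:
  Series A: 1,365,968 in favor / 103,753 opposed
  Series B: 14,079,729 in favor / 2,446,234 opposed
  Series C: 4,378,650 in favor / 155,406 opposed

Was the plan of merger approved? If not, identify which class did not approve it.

Approved — every class gave the required vote.

Series A: 4/5 of 1706892 = 1365513.60, rounded up to 1365514; 1,365,514 required, 1,365,968 in favor — approved.
Series B: 3/4 of 18772971 = 14079728.25, rounded up to 14079729; 14,079,729 required, 14,079,729 in favor — approved.
Series C: 3/4 of 5836014 = 4377010.50, rounded up to 4377011; 4,377,011 required, 4,378,650 in favor — approved.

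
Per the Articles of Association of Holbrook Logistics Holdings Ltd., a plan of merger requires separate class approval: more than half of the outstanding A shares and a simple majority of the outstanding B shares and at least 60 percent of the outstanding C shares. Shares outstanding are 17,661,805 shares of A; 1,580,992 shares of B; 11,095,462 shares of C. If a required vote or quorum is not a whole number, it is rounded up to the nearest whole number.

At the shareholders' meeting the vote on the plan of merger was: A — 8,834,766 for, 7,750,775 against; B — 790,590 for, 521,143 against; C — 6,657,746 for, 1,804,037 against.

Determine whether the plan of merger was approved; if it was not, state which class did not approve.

A: a majority of 17661805 is 8830903; 8,830,903 required, 8,834,766 in favor — approved.
B: a majority of 1580992 is 790497; 790,497 required, 790,590 in favor — approved.
C: 3/5 of 11095462 = 6657277.20, rounded up to 6657278; 6,657,278 required, 6,657,746 in favor — approved.

Approved — every class gave the required vote.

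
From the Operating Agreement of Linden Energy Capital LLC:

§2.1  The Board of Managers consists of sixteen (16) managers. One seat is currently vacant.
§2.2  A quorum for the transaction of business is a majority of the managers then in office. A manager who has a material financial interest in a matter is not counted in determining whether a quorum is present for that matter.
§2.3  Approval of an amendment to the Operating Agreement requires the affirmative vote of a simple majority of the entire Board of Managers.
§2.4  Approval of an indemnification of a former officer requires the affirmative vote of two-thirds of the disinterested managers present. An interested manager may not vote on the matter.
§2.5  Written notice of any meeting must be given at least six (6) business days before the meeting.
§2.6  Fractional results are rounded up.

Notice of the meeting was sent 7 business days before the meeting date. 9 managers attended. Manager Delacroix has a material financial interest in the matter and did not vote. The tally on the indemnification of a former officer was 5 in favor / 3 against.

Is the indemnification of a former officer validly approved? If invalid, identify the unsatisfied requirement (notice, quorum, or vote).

Invalid — vote requirement not satisfied.

Notice: 7 business days given; 6 required (7 ≥ 6). Satisfied.
Quorum: 9 present, but the 1 interested manager does not count, leaving 8. Quorum is 8. Satisfied.
Vote: the indemnification of a former officer requires two-thirds of the disinterested managers present (9 − 1 = 8). 2/3 of 8 = 5.33, rounded up to 6, so 6 affirmative votes are needed; 5 voted in favor. Not satisfied.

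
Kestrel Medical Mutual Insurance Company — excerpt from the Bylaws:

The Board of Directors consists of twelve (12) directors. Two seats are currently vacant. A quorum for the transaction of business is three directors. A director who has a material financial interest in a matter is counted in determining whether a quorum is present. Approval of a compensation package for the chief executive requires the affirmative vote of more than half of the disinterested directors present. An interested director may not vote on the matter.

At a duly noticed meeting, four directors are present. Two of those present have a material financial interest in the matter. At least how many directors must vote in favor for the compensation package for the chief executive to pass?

2

The compensation package for the chief executive requires a majority of the disinterested directors present (4 − 2 = 2).
A majority of 2 is 2.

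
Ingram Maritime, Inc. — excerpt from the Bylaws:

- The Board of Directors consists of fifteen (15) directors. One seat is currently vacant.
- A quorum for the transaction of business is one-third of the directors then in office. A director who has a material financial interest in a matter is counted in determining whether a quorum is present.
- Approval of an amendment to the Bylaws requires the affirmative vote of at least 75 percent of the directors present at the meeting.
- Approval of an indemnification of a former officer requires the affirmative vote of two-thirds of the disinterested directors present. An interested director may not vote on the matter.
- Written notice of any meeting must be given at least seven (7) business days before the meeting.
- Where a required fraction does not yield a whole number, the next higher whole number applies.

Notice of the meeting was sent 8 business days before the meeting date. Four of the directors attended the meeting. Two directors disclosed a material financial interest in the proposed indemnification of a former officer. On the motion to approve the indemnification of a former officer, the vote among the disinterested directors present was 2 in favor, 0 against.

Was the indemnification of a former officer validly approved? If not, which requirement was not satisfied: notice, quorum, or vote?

Invalid — quorum requirement not satisfied.

Notice: 8 business days given; 7 required (8 ≥ 7). Satisfied.
Quorum: 4 present (interested directors count toward quorum); quorum is 5. Not satisfied.
Vote: the indemnification of a former officer requires two-thirds of the disinterested directors present (4 − 2 = 2). 2/3 of 2 = 1.33, rounded up to 2, so 2 affirmative votes are needed; 2 voted in favor. Satisfied. (Moot — without a quorum no business can be validly transacted.)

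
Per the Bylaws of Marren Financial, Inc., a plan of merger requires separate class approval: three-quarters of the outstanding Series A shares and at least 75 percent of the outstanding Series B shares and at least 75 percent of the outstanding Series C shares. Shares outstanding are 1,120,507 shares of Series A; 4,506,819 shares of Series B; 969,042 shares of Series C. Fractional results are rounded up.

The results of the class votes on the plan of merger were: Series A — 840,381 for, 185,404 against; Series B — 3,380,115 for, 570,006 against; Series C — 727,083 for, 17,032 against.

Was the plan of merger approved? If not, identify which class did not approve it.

Approved — every class gave the required vote.

Series A: 3/4 of 1120507 = 840380.25, rounded up to 840381; 840,381 required, 840,381 in favor — approved.
Series B: 3/4 of 4506819 = 3380114.25, rounded up to 3380115; 3,380,115 required, 3,380,115 in favor — approved.
Series C: 3/4 of 969042 = 726781.50, rounded up to 726782; 726,782 required, 727,083 in favor — approved.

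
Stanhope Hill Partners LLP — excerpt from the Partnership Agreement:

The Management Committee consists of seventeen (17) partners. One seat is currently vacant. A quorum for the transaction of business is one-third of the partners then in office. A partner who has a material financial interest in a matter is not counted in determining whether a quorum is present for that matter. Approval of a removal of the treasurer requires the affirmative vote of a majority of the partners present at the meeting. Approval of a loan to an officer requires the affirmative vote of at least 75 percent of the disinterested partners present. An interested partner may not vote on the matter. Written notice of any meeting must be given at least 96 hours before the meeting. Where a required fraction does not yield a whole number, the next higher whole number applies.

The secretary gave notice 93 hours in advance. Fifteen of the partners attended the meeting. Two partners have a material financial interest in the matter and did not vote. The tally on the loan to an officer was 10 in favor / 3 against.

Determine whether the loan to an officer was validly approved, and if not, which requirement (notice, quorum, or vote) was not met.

Invalid — notice requirement not satisfied.

Notice: 93 hours given; 96 required (93 < 96). Not satisfied.
Quorum: 15 present, but the 2 interested partners do not count, leaving 13. Quorum is 6. Satisfied.
Vote: the loan to an officer requires three-fourths of the disinterested partners present (15 − 2 = 13). 3/4 of 13 = 9.75, rounded up to 10, so 10 affirmative votes are needed; 10 voted in favor. Satisfied.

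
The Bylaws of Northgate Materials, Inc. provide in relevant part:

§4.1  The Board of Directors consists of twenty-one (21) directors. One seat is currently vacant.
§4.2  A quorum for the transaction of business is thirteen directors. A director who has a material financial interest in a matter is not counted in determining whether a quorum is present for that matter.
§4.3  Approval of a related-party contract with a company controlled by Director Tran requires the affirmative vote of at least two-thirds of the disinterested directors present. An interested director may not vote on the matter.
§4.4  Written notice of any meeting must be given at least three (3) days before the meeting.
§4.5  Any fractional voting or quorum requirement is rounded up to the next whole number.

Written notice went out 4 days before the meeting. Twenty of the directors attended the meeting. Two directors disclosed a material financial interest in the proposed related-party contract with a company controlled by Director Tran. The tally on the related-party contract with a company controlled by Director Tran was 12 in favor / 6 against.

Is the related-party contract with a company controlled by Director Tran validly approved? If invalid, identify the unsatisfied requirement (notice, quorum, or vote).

Notice: 4 days given; 3 required (4 ≥ 3). Satisfied.
Quorum: 20 present, but the 2 interested directors do not count, leaving 18. Quorum is 13. Satisfied.
Vote: the related-party contract with a company controlled by Director Tran requires two-thirds of the disinterested directors present (20 − 2 = 18). 2/3 of 18 = 12, so 12 affirmative votes are needed; 12 voted in favor. Satisfied.

Valid — all requirements satisfied.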